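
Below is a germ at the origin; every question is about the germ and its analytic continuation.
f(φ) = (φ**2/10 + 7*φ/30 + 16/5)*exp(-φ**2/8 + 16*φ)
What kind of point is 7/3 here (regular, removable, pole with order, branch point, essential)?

There is no denominator, hence no pole anywhere.
The factor exp(-φ**2/8 + 16*φ) is entire.
So the germ continues analytically to 7/3.

The point is a regular point.


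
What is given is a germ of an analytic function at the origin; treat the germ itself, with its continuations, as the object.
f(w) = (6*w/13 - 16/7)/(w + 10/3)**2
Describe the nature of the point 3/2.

Denominator factors: w + 10/3 = 29/6 at w = 3/2 — none vanishes.
So the germ continues analytically to 3/2.

The point is a regular point.


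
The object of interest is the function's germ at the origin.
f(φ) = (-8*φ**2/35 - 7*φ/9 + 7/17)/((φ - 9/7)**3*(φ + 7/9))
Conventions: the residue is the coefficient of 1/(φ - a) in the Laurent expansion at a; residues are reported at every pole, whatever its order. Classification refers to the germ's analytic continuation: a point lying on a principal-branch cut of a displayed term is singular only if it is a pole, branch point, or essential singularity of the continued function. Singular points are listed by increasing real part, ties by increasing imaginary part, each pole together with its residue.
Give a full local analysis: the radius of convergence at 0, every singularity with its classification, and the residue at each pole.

Denominator factor (φ + 7/9): pole of order 1 at -7/9, modulus 7/9.
Denominator factor (φ - 9/7)^3: pole of order 3 at 9/7, modulus 9/7.
The radius of convergence is the smallest modulus among the singular points: 7/9.
At the order-1 pole -7/9 set g(φ) = (φ - (-7/9))*f(φ) = (-8*φ**2/35 - 7*φ/9 + 7/17)/(φ - 9/7)**3.
Simple pole: residue = g(a) at a = -7/9, which is -2333772/23343125.
At the order-3 pole 9/7 set g(φ) = (φ - (9/7))^3*f(φ) = (-8*φ**2/35 - 7*φ/9 + 7/17)/(φ + 7/9).
Order-3 pole: residue = g''(a)/2; g''(9/7) = 4667544/23343125, so the residue is 2333772/23343125.
List the singular points by increasing real part (a conjugate pair: the negative imaginary part first).

Radius of convergence at 0: 7/9.
At -7/9: a pole of order 1; residue -2333772/23343125.
At 9/7: a pole of order 3; residue 2333772/23343125.


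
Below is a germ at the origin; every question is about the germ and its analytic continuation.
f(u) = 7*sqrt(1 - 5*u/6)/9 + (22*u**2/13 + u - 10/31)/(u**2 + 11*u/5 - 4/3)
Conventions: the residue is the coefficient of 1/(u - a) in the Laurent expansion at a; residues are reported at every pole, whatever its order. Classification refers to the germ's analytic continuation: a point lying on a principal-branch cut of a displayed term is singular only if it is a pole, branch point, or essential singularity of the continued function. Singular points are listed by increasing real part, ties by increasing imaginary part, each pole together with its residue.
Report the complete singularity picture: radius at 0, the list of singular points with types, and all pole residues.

Denominator factor (u**2 + 11*u/5 - 4/3): discriminant 763/75, real irrational roots -11/10 + (1/30)*sqrt(2289) and -11/10 - (1/30)*sqrt(2289); poles of order 1, moduli -11/10 + (1/30)*sqrt(2289) and 11/10 + (1/30)*sqrt(2289).
Branch term (7/9)*sqrt(1 - u/(6/5)): its argument vanishes at u = 6/5, a square-root branch point, modulus 6/5.
The radius of convergence is the smallest modulus among the singular points: -11/10 + (1/30)*sqrt(2289).
The branch term is analytic at -11/10 - (1/30)*sqrt(2289) and contributes nothing to the residue; only the rational part matters.
The factor u**2 + 11*u/5 - 4/3 splits as (u - a)(u - a') with a = -11/10 - (1/30)*sqrt(2289), a' = -11/10 + (1/30)*sqrt(2289). At the order-1 pole a set g(u) = (u - a)*(rational part) = [22*u**2/13 + u - 10/31] / (u - a').
Simple pole: residue = g(a) at a = -11/10 - (1/30)*sqrt(2289), which is -177/130 - (297971/9224670)*sqrt(2289).
The branch term is analytic at -11/10 + (1/30)*sqrt(2289) and contributes nothing to the residue; only the rational part matters.
The factor u**2 + 11*u/5 - 4/3 splits as (u - a)(u - a') with a = -11/10 + (1/30)*sqrt(2289), a' = -11/10 - (1/30)*sqrt(2289). At the order-1 pole a set g(u) = (u - a)*(rational part) = [22*u**2/13 + u - 10/31] / (u - a').
Simple pole: residue = g(a) at a = -11/10 + (1/30)*sqrt(2289), which is -177/130 + (297971/9224670)*sqrt(2289).
List the singular points by increasing real part (a conjugate pair: the negative imaginary part first).

Radius of convergence at 0: -11/10 + (1/30)*sqrt(2289).
At -11/10 - (1/30)*sqrt(2289): a pole of order 1; residue -177/130 - (297971/9224670)*sqrt(2289).
At -11/10 + (1/30)*sqrt(2289): a pole of order 1; residue -177/130 + (297971/9224670)*sqrt(2289).
At 6/5: an algebraic (square-root) branch point.


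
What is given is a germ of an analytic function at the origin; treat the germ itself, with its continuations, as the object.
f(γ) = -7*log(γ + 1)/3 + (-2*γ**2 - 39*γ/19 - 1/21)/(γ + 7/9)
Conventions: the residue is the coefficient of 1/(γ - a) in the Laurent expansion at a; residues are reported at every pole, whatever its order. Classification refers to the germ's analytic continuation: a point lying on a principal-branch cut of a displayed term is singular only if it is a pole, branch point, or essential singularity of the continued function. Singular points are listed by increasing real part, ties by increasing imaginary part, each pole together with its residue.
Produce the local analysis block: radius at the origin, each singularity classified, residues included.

Radius of convergence at 0: 7/9.
At -1: a logarithmic branch point.
At -7/9: a pole of order 1; residue 3652/10773.

Denominator factor (γ + 7/9): pole of order 1 at -7/9, modulus 7/9.
Branch term (-7/3)*log(1 - γ/(-1)): its argument vanishes at γ = -1, a logarithmic branch point, modulus 1.
The radius of convergence is the smallest modulus among the singular points: 7/9.
The branch term is analytic at -7/9 and contributes nothing to the residue; only the rational part matters.
At the order-1 pole -7/9 set g(γ) = (γ - (-7/9))*(rational part) = -2*γ**2 - 39*γ/19 - 1/21.
Simple pole: residue = g(a) at a = -7/9, which is 3652/10773.
List the singular points by increasing real part (a conjugate pair: the negative imaginary part first).


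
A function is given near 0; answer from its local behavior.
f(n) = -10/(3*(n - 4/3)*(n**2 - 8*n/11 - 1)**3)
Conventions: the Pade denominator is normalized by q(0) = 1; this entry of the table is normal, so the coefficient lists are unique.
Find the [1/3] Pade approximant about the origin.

The Pade approximant has numerator coefficients [-5/2, -58530/15541]; denominator coefficients [1, 2009211/683804, -1678500/1880461, -621639913/82740284].


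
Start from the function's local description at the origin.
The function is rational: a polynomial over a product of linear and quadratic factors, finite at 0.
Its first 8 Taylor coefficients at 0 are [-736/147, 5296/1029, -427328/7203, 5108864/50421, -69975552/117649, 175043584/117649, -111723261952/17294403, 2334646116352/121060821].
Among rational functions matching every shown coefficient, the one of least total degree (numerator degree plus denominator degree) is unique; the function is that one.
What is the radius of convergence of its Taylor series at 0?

No rational of total degree below 5 reproduces all 8 coefficients; solving the [2/3] Pade equations on them gives f(ξ) = (-20*ξ**2/7 + ξ/2 - 23/21)/((ξ - 7/4)*(ξ**2 - ξ/7 - 1/8)), whose expansion matches every shown term.
Denominator factor (ξ - 7/4): pole of order 1 at 7/4, modulus 7/4.
Denominator factor (ξ**2 - ξ/7 - 1/8): discriminant 51/98, real irrational roots 1/14 + (1/28)*sqrt(102) and 1/14 - (1/28)*sqrt(102); poles of order 1, moduli 1/14 + (1/28)*sqrt(102) and -1/14 + (1/28)*sqrt(102).
The radius of convergence is the smallest modulus among the singular points: -1/14 + (1/28)*sqrt(102).

The radius of convergence is -1/14 + (1/28)*sqrt(102).


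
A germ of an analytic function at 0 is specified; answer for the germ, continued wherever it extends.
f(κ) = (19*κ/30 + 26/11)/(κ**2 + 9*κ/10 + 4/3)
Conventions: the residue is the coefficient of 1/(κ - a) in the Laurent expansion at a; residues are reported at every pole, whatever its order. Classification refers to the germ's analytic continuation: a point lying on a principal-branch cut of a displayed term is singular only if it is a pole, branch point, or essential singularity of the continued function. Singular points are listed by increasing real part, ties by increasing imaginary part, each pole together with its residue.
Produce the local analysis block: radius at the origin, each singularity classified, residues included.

Denominator factor (κ**2 + 9*κ/10 + 4/3): discriminant -1357/300, complex-conjugate roots (-9/20) + ((1/60)*sqrt(4071))*i and (-9/20) - ((1/60)*sqrt(4071))*i; poles of order 1, moduli (2/3)*sqrt(3) and (2/3)*sqrt(3).
The radius of convergence is the smallest modulus among the singular points: (2/3)*sqrt(3).
The factor κ**2 + 9*κ/10 + 4/3 splits as (κ - a)(κ - a') with a = (-9/20) - ((1/60)*sqrt(4071))*i, a' = (-9/20) + ((1/60)*sqrt(4071))*i. At the order-1 pole a set g(κ) = (κ - a)*f(κ) = [19*κ/30 + 26/11] / (κ - a').
Simple pole: residue = g(a) at a = (-9/20) - ((1/60)*sqrt(4071))*i, which is (19/60) + ((4573/298540)*sqrt(4071))*i.
The factor κ**2 + 9*κ/10 + 4/3 splits as (κ - a)(κ - a') with a = (-9/20) + ((1/60)*sqrt(4071))*i, a' = (-9/20) - ((1/60)*sqrt(4071))*i. At the order-1 pole a set g(κ) = (κ - a)*f(κ) = [19*κ/30 + 26/11] / (κ - a').
Simple pole: residue = g(a) at a = (-9/20) + ((1/60)*sqrt(4071))*i, which is (19/60) - ((4573/298540)*sqrt(4071))*i.
List the singular points by increasing real part (a conjugate pair: the negative imaginary part first).

Radius of convergence at 0: (2/3)*sqrt(3).
At (-9/20) - ((1/60)*sqrt(4071))*i: a pole of order 1; residue (19/60) + ((4573/298540)*sqrt(4071))*i.
At (-9/20) + ((1/60)*sqrt(4071))*i: a pole of order 1; residue (19/60) - ((4573/298540)*sqrt(4071))*i.


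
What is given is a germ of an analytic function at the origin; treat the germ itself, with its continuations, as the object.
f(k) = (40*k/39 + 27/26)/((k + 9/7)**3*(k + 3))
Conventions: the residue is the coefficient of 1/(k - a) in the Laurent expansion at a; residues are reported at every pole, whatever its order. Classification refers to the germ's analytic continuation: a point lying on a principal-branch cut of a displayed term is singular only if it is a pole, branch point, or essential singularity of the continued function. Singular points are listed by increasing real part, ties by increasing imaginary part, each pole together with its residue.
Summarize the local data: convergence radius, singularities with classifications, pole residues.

Denominator factor (k + 9/7)^3: pole of order 3 at -9/7, modulus 9/7.
Denominator factor (k + 3): pole of order 1 at -3, modulus 3.
The radius of convergence is the smallest modulus among the singular points: 9/7.
At the order-1 pole -3 set g(k) = (k - (-3))*f(k) = (40*k/39 + 27/26)/(k + 9/7)**3.
Simple pole: residue = g(a) at a = -3, which is 18179/44928.
At the order-3 pole -9/7 set g(k) = (k - (-9/7))^3*f(k) = (40*k/39 + 27/26)/(k + 3).
Order-3 pole: residue = g''(a)/2; g''(-9/7) = -18179/22464, so the residue is -18179/44928.
List the singular points by increasing real part (a conjugate pair: the negative imaginary part first).

Radius of convergence at 0: 9/7.
At -3: a pole of order 1; residue 18179/44928.
At -9/7: a pole of order 3; residue -18179/44928.


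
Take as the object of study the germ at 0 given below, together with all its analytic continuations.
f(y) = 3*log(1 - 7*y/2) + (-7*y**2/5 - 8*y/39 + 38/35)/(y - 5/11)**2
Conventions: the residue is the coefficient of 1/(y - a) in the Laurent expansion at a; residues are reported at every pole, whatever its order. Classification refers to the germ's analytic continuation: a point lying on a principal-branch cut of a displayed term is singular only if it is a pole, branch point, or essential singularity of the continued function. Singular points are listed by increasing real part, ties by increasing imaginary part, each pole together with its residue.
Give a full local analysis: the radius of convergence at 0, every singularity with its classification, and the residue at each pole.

Denominator factor (y - 5/11)^2: pole of order 2 at 5/11, modulus 5/11.
Branch term (3)*log(1 - y/(2/7)): its argument vanishes at y = 2/7, a logarithmic branch point, modulus 2/7.
The radius of convergence is the smallest modulus among the singular points: 2/7.
The branch term is analytic at 5/11 and contributes nothing to the residue; only the rational part matters.
At the order-2 pole 5/11 set g(y) = (y - (5/11))^2*(rational part) = -7*y**2/5 - 8*y/39 + 38/35.
Order-2 pole: residue = g'(a); g'(5/11) = -634/429, so the residue is -634/429.
List the singular points by increasing real part (a conjugate pair: the negative imaginary part first).

Radius of convergence at 0: 2/7.
At 2/7: a logarithmic branch point.
At 5/11: a pole of order 2; residue -634/429.


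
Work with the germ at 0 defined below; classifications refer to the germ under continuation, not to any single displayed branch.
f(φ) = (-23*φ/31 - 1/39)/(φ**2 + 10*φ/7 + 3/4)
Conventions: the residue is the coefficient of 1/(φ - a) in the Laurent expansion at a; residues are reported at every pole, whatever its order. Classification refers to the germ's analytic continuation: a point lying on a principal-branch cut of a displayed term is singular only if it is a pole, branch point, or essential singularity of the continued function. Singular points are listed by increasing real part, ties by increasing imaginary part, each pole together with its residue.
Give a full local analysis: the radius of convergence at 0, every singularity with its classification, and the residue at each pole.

Radius of convergence at 0: (1/2)*sqrt(3).
At (-5/7) - ((1/14)*sqrt(47))*i: a pole of order 1; residue (-23/62) + ((4268/56823)*sqrt(47))*i.
At (-5/7) + ((1/14)*sqrt(47))*i: a pole of order 1; residue (-23/62) - ((4268/56823)*sqrt(47))*i.

Denominator factor (φ**2 + 10*φ/7 + 3/4): discriminant -47/49, complex-conjugate roots (-5/7) + ((1/14)*sqrt(47))*i and (-5/7) - ((1/14)*sqrt(47))*i; poles of order 1, moduli (1/2)*sqrt(3) and (1/2)*sqrt(3).
The radius of convergence is the smallest modulus among the singular points: (1/2)*sqrt(3).
The factor φ**2 + 10*φ/7 + 3/4 splits as (φ - a)(φ - a') with a = (-5/7) - ((1/14)*sqrt(47))*i, a' = (-5/7) + ((1/14)*sqrt(47))*i. At the order-1 pole a set g(φ) = (φ - a)*f(φ) = [-23*φ/31 - 1/39] / (φ - a').
Simple pole: residue = g(a) at a = (-5/7) - ((1/14)*sqrt(47))*i, which is (-23/62) + ((4268/56823)*sqrt(47))*i.
The factor φ**2 + 10*φ/7 + 3/4 splits as (φ - a)(φ - a') with a = (-5/7) + ((1/14)*sqrt(47))*i, a' = (-5/7) - ((1/14)*sqrt(47))*i. At the order-1 pole a set g(φ) = (φ - a)*f(φ) = [-23*φ/31 - 1/39] / (φ - a').
Simple pole: residue = g(a) at a = (-5/7) + ((1/14)*sqrt(47))*i, which is (-23/62) - ((4268/56823)*sqrt(47))*i.
List the singular points by increasing real part (a conjugate pair: the negative imaginary part first).


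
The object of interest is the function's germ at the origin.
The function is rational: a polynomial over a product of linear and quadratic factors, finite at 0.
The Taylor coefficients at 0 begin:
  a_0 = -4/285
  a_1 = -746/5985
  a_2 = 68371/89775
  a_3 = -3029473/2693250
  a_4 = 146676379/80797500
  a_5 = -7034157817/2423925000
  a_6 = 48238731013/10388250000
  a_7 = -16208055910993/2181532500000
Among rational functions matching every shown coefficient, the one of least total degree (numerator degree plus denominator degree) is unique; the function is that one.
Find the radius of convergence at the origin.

No rational of total degree below 4 reproduces all 8 coefficients; solving the [2/2] Pade equations on them gives f(ρ) = (-11*ρ**2/5 + 19*ρ/35 + 1/19)/((ρ - 6)*(ρ + 5/8)), whose expansion matches every shown term.
Denominator factor (ρ - 6): pole of order 1 at 6, modulus 6.
Denominator factor (ρ + 5/8): pole of order 1 at -5/8, modulus 5/8.
The radius of convergence is the smallest modulus among the singular points: 5/8.

The radius of convergence is 5/8.


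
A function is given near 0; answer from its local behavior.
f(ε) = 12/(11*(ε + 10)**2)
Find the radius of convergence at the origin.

The radius of convergence is 10.

Denominator factor (ε + 10)^2: pole of order 2 at -10, modulus 10.
The radius of convergence is the smallest modulus among the singular points: 10.


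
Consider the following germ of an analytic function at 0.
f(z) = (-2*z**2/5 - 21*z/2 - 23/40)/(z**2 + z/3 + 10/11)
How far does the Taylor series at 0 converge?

The radius of convergence is (1/11)*sqrt(110).

Denominator factor (z**2 + z/3 + 10/11): discriminant -349/99, complex-conjugate roots (-1/6) + ((1/66)*sqrt(3839))*i and (-1/6) - ((1/66)*sqrt(3839))*i; poles of order 1, moduli (1/11)*sqrt(110) and (1/11)*sqrt(110).
The radius of convergence is the smallest modulus among the singular points: (1/11)*sqrt(110).


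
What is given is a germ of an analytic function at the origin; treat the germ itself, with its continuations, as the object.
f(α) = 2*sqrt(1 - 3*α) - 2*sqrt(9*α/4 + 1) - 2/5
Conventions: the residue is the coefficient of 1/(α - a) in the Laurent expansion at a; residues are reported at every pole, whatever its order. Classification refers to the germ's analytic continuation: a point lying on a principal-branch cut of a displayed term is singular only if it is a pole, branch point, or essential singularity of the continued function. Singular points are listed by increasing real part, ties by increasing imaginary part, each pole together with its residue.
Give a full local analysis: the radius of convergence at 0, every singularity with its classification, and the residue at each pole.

Radius of convergence at 0: 1/3.
At -4/9: an algebraic (square-root) branch point.
At 1/3: an algebraic (square-root) branch point.

Branch term (-2)*sqrt(1 - α/(-4/9)): its argument vanishes at α = -4/9, a square-root branch point, modulus 4/9.
Branch term (2)*sqrt(1 - α/(1/3)): its argument vanishes at α = 1/3, a square-root branch point, modulus 1/3.
The radius of convergence is the smallest modulus among the singular points: 1/3.
List the singular points by increasing real part (a conjugate pair: the negative imaginary part first).


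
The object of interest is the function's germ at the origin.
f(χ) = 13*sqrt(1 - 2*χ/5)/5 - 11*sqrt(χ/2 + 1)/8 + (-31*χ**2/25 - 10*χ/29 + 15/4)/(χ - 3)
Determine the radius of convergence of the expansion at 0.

The radius of convergence is 2.

Denominator factor (χ - 3): pole of order 1 at 3, modulus 3.
Branch term (13/5)*sqrt(1 - χ/(5/2)): its argument vanishes at χ = 5/2, a square-root branch point, modulus 5/2.
Branch term (-11/8)*sqrt(1 - χ/(-2)): its argument vanishes at χ = -2, a square-root branch point, modulus 2.
The radius of convergence is the smallest modulus among the singular points: 2.


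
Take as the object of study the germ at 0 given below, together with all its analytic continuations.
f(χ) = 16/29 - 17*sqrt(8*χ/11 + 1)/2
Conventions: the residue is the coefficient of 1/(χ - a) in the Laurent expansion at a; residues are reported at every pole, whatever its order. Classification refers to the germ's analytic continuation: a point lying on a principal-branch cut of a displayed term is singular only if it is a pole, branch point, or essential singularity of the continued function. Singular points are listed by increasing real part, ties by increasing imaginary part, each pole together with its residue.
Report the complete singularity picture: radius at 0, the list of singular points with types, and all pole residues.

Radius of convergence at 0: 11/8.
At -11/8: an algebraic (square-root) branch point.

Branch term (-17/2)*sqrt(1 - χ/(-11/8)): its argument vanishes at χ = -11/8, a square-root branch point, modulus 11/8.
The radius of convergence is the smallest modulus among the singular points: 11/8.


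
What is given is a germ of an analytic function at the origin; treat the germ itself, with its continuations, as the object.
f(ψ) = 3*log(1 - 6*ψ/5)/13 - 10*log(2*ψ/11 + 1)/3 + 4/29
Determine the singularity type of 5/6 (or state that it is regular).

The point is a logarithmic branch point.

The term (3/13)*log(1 - ψ/(5/6)) has argument 1 - 5/6/(5/6) = 0 at 5/6: a logarithmic (infinitely-sheeted) branch point; the remaining terms are analytic or single-valued there.


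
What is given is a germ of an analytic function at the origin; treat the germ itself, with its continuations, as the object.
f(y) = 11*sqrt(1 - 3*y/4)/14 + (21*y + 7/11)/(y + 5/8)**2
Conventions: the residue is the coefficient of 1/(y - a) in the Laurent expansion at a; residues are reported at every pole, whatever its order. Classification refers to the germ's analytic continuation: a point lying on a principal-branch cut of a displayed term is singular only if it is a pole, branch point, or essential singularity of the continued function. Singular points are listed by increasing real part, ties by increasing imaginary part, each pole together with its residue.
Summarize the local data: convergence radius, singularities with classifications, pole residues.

Radius of convergence at 0: 5/8.
At -5/8: a pole of order 2; residue 21.
At 4/3: an algebraic (square-root) branch point.

Denominator factor (y + 5/8)^2: pole of order 2 at -5/8, modulus 5/8.
Branch term (11/14)*sqrt(1 - y/(4/3)): its argument vanishes at y = 4/3, a square-root branch point, modulus 4/3.
The radius of convergence is the smallest modulus among the singular points: 5/8.
The branch term is analytic at -5/8 and contributes nothing to the residue; only the rational part matters.
At the order-2 pole -5/8 set g(y) = (y - (-5/8))^2*(rational part) = 21*y + 7/11.
Order-2 pole: residue = g'(a); g'(-5/8) = 21, so the residue is 21.
List the singular points by increasing real part (a conjugate pair: the negative imaginary part first).


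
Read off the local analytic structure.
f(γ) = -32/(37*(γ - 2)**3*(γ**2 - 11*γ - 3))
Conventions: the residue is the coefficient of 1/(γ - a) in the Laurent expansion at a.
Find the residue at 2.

At the order-3 pole 2 set g(γ) = (γ - (2))^3*f(γ) = -32/(37*(γ**2 - 11*γ - 3)).
Order-3 pole: residue = g''(a)/2; g''(2) = 640/48951, so the residue is 320/48951.

The residue is 320/48951.


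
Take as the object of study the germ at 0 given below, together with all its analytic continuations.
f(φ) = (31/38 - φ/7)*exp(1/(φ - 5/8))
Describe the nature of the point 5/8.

The point is an essential singularity.

The exponent 1/(φ - (5/8)) has a pole at 5/8, so exp(1/(φ - (5/8))) takes every nonzero value near it: an essential singularity (not a pole of any order).


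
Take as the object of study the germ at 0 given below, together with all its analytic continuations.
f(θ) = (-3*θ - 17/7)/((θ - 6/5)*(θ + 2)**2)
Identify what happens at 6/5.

The denominator factor θ - 6/5 vanishes at 6/5 and appears to the power 1; the numerator there equals -211/35, nonzero, and no other factor vanishes.
Hence a pole whose order is the multiplicity, 1.

The point is a pole of order 1.


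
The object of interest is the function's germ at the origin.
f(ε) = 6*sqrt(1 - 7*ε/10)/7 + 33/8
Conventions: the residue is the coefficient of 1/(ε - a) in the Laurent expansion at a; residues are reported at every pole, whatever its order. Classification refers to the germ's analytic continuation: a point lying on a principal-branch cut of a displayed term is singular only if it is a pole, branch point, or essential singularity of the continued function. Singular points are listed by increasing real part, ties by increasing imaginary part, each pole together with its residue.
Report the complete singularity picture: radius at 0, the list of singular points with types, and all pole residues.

Branch term (6/7)*sqrt(1 - ε/(10/7)): its argument vanishes at ε = 10/7, a square-root branch point, modulus 10/7.
The radius of convergence is the smallest modulus among the singular points: 10/7.

Radius of convergence at 0: 10/7.
At 10/7: an algebraic (square-root) branch point.


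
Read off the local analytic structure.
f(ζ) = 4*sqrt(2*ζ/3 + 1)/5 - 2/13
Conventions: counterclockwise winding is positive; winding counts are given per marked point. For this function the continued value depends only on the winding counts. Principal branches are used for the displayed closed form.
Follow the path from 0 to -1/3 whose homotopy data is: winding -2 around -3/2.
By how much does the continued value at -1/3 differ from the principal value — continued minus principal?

The rational part is single-valued and drops out of the difference; each branch term changes only by its own monodromy.
(4/5)*sqrt(1 - ζ/(-3/2)): winding -2 is even, the square root returns to the same sheet, contribution 0.
Summing the contributions at ζ = -1/3 gives 0.

Continued minus principal equals 0.


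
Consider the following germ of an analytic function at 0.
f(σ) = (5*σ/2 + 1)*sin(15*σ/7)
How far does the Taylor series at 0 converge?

The radius of convergence is infinite.

The factor sin(15*σ/7) is entire and contributes no finite singular point.
The polynomial part has no poles.
No finite singular points: the Taylor series at 0 converges everywhere.


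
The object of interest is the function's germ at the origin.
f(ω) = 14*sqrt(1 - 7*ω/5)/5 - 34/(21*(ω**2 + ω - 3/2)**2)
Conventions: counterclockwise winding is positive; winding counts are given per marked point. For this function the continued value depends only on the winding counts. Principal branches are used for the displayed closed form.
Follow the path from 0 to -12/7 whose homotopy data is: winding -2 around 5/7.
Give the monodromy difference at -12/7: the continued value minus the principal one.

Continued minus principal equals 0.

The rational part is single-valued and drops out of the difference; each branch term changes only by its own monodromy.
(14/5)*sqrt(1 - ω/(5/7)): winding -2 is even, the square root returns to the same sheet, contribution 0.
Summing the contributions at ω = -12/7 gives 0.


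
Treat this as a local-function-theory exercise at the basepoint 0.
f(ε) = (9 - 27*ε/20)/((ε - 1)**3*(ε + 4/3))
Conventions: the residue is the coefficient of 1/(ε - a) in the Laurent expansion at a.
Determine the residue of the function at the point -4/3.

The residue is -1458/1715.

At the order-1 pole -4/3 set g(ε) = (ε - (-4/3))*f(ε) = (9 - 27*ε/20)/(ε - 1)**3.
Simple pole: residue = g(a) at a = -4/3, which is -1458/1715.


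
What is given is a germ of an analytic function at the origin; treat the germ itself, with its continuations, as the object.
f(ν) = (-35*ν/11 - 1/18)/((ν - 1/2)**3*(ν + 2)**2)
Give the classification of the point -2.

The point is a pole of order 2.

The denominator factor ν + 2 vanishes at -2 and appears to the power 2; the numerator there equals 1249/198, nonzero, and no other factor vanishes.
Hence a pole whose order is the multiplicity, 2.


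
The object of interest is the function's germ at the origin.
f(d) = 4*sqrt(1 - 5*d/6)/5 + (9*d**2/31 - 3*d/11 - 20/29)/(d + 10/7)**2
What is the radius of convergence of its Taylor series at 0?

Denominator factor (d + 10/7)^2: pole of order 2 at -10/7, modulus 10/7.
Branch term (4/5)*sqrt(1 - d/(6/5)): its argument vanishes at d = 6/5, a square-root branch point, modulus 6/5.
The radius of convergence is the smallest modulus among the singular points: 6/5.

The radius of convergence is 6/5.


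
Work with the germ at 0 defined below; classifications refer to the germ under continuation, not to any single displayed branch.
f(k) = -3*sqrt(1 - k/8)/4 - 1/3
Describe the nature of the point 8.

The term (-3/4)*sqrt(1 - k/(8)) has argument 1 - 8/(8) = 0 at 8: a square-root (algebraic, two-sheeted) branch point; the remaining terms are analytic or single-valued there.

The point is an algebraic (square-root) branch point.


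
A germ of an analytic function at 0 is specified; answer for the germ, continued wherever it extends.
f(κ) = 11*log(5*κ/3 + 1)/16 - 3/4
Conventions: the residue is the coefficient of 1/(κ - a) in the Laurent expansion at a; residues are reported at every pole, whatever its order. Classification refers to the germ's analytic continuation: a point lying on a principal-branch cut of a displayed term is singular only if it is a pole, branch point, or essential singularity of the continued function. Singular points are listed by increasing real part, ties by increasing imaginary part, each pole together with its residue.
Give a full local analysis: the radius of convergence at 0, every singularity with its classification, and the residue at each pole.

Radius of convergence at 0: 3/5.
At -3/5: a logarithmic branch point.

Branch term (11/16)*log(1 - κ/(-3/5)): its argument vanishes at κ = -3/5, a logarithmic branch point, modulus 3/5.
The radius of convergence is the smallest modulus among the singular points: 3/5.


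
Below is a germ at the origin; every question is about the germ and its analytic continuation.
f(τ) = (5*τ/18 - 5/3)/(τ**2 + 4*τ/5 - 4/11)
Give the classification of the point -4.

The point is a regular point.

Denominator factors: τ**2 + 4*τ/5 - 4/11 = 684/55 at τ = -4 — none vanishes.
So the germ continues analytically to -4.


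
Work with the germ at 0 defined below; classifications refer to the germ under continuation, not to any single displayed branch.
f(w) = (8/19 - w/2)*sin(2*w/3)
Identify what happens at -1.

There is no denominator, hence no pole anywhere.
The factor sin(2*w/3) is entire.
So the germ continues analytically to -1.

The point is a regular point.


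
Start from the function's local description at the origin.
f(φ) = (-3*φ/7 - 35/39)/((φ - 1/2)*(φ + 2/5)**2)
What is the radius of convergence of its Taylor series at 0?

Denominator factor (φ - 1/2): pole of order 1 at 1/2, modulus 1/2.
Denominator factor (φ + 2/5)^2: pole of order 2 at -2/5, modulus 2/5.
The radius of convergence is the smallest modulus among the singular points: 2/5.

The radius of convergence is 2/5.


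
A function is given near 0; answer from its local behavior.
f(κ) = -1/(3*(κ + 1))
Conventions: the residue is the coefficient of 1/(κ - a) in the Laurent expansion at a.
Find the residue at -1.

At the order-1 pole -1 set g(κ) = (κ - (-1))*f(κ) = -1/3.
Simple pole: residue = g(a) at a = -1, which is -1/3.

The residue is -1/3.


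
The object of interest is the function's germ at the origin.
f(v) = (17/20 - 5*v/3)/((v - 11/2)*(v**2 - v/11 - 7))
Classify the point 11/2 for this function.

The point is a pole of order 1.

The denominator factor v - 11/2 vanishes at 11/2 and appears to the power 1; the numerator there equals -499/60, nonzero, and no other factor vanishes.
Hence a pole whose order is the multiplicity, 1.


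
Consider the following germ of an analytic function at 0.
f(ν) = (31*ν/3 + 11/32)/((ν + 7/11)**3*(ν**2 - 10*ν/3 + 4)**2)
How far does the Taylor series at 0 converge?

Denominator factor (ν + 7/11)^3: pole of order 3 at -7/11, modulus 7/11.
Denominator factor (ν**2 - 10*ν/3 + 4)^2: discriminant -44/9, complex-conjugate roots (5/3) + ((1/3)*sqrt(11))*i and (5/3) - ((1/3)*sqrt(11))*i; poles of order 2, moduli 2 and 2.
The radius of convergence is the smallest modulus among the singular points: 7/11.

The radius of convergence is 7/11.


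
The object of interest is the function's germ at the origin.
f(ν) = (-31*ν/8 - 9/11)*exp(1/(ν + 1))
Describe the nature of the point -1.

The exponent 1/(ν - (-1)) has a pole at -1, so exp(1/(ν - (-1))) takes every nonzero value near it: an essential singularity (not a pole of any order).

The point is an essential singularity.


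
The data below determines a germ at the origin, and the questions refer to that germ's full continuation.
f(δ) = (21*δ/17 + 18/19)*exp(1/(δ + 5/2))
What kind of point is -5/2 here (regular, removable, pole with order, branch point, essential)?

The exponent 1/(δ - (-5/2)) has a pole at -5/2, so exp(1/(δ - (-5/2))) takes every nonzero value near it: an essential singularity (not a pole of any order).

The point is an essential singularity.


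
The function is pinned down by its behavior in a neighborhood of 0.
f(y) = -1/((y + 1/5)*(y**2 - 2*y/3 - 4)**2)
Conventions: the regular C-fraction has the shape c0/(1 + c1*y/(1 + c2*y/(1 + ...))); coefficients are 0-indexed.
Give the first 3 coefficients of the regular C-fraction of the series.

Taylor coefficients (expand at 0): a_0 = -5/16, a_1 = 5/3, a_2 = -545/64.
c0 = a_0 = -5/16. Peel one level at a time: if S = 1 + c*y/S' with S'(0) = 1, then c is the y-coefficient of S and S' = c*y/(S - 1).
S_1 = c0/f = 1 + (16/3)*y + (43/36)*y^2 + ...; c1 = 16/3.
S_2 = c1*y/(S_1 - 1) = 1 + (-43/192)*y + ...; c2 = -43/192.

The regular C-fraction coefficients are [-5/16, 16/3, -43/192].


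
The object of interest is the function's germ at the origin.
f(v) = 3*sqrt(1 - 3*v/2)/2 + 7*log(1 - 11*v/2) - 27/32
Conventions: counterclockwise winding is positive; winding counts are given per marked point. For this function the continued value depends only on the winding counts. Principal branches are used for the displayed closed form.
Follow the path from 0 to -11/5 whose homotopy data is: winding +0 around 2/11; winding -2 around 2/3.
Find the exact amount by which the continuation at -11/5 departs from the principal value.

Continued minus principal equals 0.

The rational part is single-valued and drops out of the difference; each branch term changes only by its own monodromy.
(7)*log(1 - v/(2/11)): winding 0 around 2/11, so this term returns to its principal value, contribution 0.
(3/2)*sqrt(1 - v/(2/3)): winding -2 is even, the square root returns to the same sheet, contribution 0.
Summing the contributions at v = -11/5 gives 0.


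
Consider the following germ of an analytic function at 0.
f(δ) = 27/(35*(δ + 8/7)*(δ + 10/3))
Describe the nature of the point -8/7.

The denominator factor δ + 8/7 vanishes at -8/7 and appears to the power 1; the numerator there equals 27/35, nonzero, and no other factor vanishes.
Hence a pole whose order is the multiplicity, 1.

The point is a pole of order 1.


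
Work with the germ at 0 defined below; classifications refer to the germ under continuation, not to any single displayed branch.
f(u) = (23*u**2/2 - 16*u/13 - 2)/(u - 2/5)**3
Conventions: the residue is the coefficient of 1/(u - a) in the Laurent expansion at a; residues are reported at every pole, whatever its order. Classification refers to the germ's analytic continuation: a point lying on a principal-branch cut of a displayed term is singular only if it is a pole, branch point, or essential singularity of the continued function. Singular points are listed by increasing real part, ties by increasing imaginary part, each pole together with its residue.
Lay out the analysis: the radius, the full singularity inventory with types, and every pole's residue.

Radius of convergence at 0: 2/5.
At 2/5: a pole of order 3; residue 23/2.

Denominator factor (u - 2/5)^3: pole of order 3 at 2/5, modulus 2/5.
The radius of convergence is the smallest modulus among the singular points: 2/5.
At the order-3 pole 2/5 set g(u) = (u - (2/5))^3*f(u) = 23*u**2/2 - 16*u/13 - 2.
Order-3 pole: residue = g''(a)/2; g''(2/5) = 23, so the residue is 23/2.


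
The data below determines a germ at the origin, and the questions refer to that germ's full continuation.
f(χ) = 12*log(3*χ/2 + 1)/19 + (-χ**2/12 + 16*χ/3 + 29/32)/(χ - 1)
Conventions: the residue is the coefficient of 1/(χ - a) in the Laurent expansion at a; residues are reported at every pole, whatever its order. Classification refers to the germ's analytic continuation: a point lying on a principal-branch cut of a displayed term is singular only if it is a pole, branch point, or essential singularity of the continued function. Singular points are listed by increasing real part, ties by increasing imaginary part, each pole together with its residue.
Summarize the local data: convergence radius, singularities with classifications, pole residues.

Radius of convergence at 0: 2/3.
At -2/3: a logarithmic branch point.
At 1: a pole of order 1; residue 197/32.

Denominator factor (χ - 1): pole of order 1 at 1, modulus 1.
Branch term (12/19)*log(1 - χ/(-2/3)): its argument vanishes at χ = -2/3, a logarithmic branch point, modulus 2/3.
The radius of convergence is the smallest modulus among the singular points: 2/3.
The branch term is analytic at 1 and contributes nothing to the residue; only the rational part matters.
At the order-1 pole 1 set g(χ) = (χ - (1))*(rational part) = -χ**2/12 + 16*χ/3 + 29/32.
Simple pole: residue = g(a) at a = 1, which is 197/32.
List the singular points by increasing real part (a conjugate pair: the negative imaginary part first).


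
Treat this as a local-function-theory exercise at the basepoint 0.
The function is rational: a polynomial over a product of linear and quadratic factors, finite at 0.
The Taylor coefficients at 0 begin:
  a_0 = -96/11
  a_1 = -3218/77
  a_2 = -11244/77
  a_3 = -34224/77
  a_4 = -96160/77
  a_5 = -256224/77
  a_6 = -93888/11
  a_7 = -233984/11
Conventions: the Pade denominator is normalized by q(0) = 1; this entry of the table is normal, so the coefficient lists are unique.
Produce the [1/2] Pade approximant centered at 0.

The Pade approximant has numerator coefficients [-96/11, -37219250/53891453]; denominator coefficients [1, -3296166/699889, 4073676/699889].

Taylor coefficients needed (read off): a_0 = -96/11, a_1 = -3218/77, a_2 = -11244/77, a_3 = -34224/77.
Write the denominator as Q(μ) = 1 + q1*μ + q2*μ^2. Requiring Q*f - P = O(μ^4) with deg P <= 1 kills the coefficients of μ^2..μ^3 in Q*f:
  μ^2: a_2 + q1*a_1 + q2*a_0 = 0, i.e. -11244/77 + (-3218/77)*q1 + (-96/11)*q2 = 0.
  μ^3: a_3 + q1*a_2 + q2*a_1 = 0, i.e. -34224/77 + (-11244/77)*q1 + (-3218/77)*q2 = 0.
Solving this linear system: q1 = -3296166/699889, q2 = 4073676/699889.
The numerator is Q*f truncated at degree 1: P0 = a_0 = -96/11; P1 = a_1 + q1*a_0 = -37219250/53891453.


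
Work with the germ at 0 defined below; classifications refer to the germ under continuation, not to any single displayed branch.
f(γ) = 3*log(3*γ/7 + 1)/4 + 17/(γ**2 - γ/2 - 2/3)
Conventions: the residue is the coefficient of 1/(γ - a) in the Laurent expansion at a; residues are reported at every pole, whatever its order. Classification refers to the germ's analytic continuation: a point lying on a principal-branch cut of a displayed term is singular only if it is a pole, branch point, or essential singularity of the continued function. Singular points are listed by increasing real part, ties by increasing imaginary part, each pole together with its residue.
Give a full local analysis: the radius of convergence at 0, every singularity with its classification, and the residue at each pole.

Denominator factor (γ**2 - γ/2 - 2/3): discriminant 35/12, real irrational roots 1/4 + (1/12)*sqrt(105) and 1/4 - (1/12)*sqrt(105); poles of order 1, moduli 1/4 + (1/12)*sqrt(105) and -1/4 + (1/12)*sqrt(105).
Branch term (3/4)*log(1 - γ/(-7/3)): its argument vanishes at γ = -7/3, a logarithmic branch point, modulus 7/3.
The radius of convergence is the smallest modulus among the singular points: -1/4 + (1/12)*sqrt(105).
The branch term is analytic at 1/4 - (1/12)*sqrt(105) and contributes nothing to the residue; only the rational part matters.
The factor γ**2 - γ/2 - 2/3 splits as (γ - a)(γ - a') with a = 1/4 - (1/12)*sqrt(105), a' = 1/4 + (1/12)*sqrt(105). At the order-1 pole a set g(γ) = (γ - a)*(rational part) = [17] / (γ - a').
Simple pole: residue = g(a) at a = 1/4 - (1/12)*sqrt(105), which is -(34/35)*sqrt(105).
The branch term is analytic at 1/4 + (1/12)*sqrt(105) and contributes nothing to the residue; only the rational part matters.
The factor γ**2 - γ/2 - 2/3 splits as (γ - a)(γ - a') with a = 1/4 + (1/12)*sqrt(105), a' = 1/4 - (1/12)*sqrt(105). At the order-1 pole a set g(γ) = (γ - a)*(rational part) = [17] / (γ - a').
Simple pole: residue = g(a) at a = 1/4 + (1/12)*sqrt(105), which is (34/35)*sqrt(105).
List the singular points by increasing real part (a conjugate pair: the negative imaginary part first).

Radius of convergence at 0: -1/4 + (1/12)*sqrt(105).
At -7/3: a logarithmic branch point.
At 1/4 - (1/12)*sqrt(105): a pole of order 1; residue -(34/35)*sqrt(105).
At 1/4 + (1/12)*sqrt(105): a pole of order 1; residue (34/35)*sqrt(105).
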